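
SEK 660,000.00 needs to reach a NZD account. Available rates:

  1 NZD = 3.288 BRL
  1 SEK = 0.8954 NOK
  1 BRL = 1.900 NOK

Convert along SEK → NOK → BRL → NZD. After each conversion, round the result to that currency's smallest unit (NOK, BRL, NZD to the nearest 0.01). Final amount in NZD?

SEK 660,000.00 × 0.8954 = NOK 590,964.00
NOK 590,964.00 ÷ 1.900 = BRL 311,033.68
BRL 311,033.68 ÷ 3.288 = NZD 94,596.62

NZD 94,596.62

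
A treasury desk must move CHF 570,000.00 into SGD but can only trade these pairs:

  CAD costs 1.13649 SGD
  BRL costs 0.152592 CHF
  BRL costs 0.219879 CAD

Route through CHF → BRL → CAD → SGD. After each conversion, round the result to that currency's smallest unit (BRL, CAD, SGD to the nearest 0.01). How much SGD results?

CHF 570,000.00 ÷ 0.152592 = BRL 3,735,451.40
BRL 3,735,451.40 × 0.219879 = CAD 821,347.32
CAD 821,347.32 × 1.13649 = SGD 933,453.02

SGD 933,453.02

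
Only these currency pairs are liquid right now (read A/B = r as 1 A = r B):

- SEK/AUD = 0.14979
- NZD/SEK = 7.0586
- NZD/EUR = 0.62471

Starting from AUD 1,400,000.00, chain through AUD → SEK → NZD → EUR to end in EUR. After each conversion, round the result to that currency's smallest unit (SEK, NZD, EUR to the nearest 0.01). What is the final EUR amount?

EUR 827,189.67

AUD 1,400,000.00 ÷ 0.14979 = SEK 9,346,418.32
SEK 9,346,418.32 ÷ 7.0586 = NZD 1,324,117.86
NZD 1,324,117.86 × 0.62471 = EUR 827,189.67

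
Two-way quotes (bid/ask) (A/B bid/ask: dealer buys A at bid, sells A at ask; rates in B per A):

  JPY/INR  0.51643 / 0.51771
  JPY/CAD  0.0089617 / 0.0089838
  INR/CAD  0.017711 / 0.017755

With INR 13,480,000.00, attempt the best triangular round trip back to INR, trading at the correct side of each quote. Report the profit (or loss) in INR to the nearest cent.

Best loop INR → CAD → JPY → INR:
INR 13,480,000.00 × 0.017711 (sell INR at bid) = CAD 238,744.28
CAD 238,744.28 ÷ 0.0089838 (buy JPY at ask) = JPY 26,574,977
JPY 26,574,977 × 0.51643 (sell JPY at bid) = INR 13,724,115.47

Net profit: INR 244,115.47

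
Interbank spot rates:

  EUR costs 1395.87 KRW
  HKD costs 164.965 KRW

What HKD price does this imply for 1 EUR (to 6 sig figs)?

1 EUR × 1395.87 = 1395.87 KRW
1395.87 KRW ÷ 164.965 = 8.46161 HKD

EUR/HKD = 8.46161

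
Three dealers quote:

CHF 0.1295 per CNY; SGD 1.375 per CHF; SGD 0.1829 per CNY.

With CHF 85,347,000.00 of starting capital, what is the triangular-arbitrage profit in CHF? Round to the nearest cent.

Profitable loop is CHF → CNY → SGD → CHF:
CHF 85,347,000.00 ÷ 0.1295 = CNY 659,050,193.05
CNY 659,050,193.05 × 0.1829 = SGD 120,540,280.31
SGD 120,540,280.31 ÷ 1.375 = CHF 87,665,658.41
Profit = CHF 87,665,658.41 − CHF 85,347,000.00

Profit: CHF 2,318,658.41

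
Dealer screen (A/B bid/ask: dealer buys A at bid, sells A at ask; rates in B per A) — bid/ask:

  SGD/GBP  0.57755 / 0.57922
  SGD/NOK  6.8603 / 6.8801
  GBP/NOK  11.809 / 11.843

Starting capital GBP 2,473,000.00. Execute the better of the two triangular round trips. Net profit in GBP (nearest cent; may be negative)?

Net profit: GBP 215.42

Best loop GBP → SGD → NOK → GBP:
GBP 2,473,000.00 ÷ 0.57922 (buy SGD at ask) = SGD 4,269,534.89
SGD 4,269,534.89 × 6.8603 (sell SGD at bid) = NOK 29,290,290.22
NOK 29,290,290.22 ÷ 11.843 (buy GBP at ask) = GBP 2,473,215.42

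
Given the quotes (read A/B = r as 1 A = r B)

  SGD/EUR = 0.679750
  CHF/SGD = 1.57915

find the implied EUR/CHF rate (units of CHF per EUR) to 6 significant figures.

EUR/CHF = 0.931596

1 EUR ÷ 0.679750 = 1.47113 SGD
1.47113 SGD ÷ 1.57915 = 0.931596 CHF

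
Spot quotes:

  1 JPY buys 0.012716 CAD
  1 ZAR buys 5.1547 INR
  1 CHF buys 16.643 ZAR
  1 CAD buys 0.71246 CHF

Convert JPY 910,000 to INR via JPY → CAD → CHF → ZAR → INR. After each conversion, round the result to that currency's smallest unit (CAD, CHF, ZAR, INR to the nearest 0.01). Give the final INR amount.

JPY 910,000 × 0.012716 = CAD 11,571.56
CAD 11,571.56 × 0.71246 = CHF 8,244.27
CHF 8,244.27 × 16.643 = ZAR 137,209.39
ZAR 137,209.39 × 5.1547 = INR 707,273.24

INR 707,273.24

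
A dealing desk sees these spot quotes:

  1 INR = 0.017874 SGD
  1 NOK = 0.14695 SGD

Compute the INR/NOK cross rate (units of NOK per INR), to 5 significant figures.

1 INR × 0.017874 = 0.017874 SGD
0.017874 SGD ÷ 0.14695 = 0.121633 NOK

INR/NOK = 0.12163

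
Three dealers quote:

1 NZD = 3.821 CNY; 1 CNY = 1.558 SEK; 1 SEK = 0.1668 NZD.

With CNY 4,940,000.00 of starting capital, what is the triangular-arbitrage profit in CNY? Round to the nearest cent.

Profitable loop is CNY → NZD → SEK → CNY:
CNY 4,940,000.00 ÷ 3.821 = NZD 1,292,855.27
NZD 1,292,855.27 ÷ 0.1668 = SEK 7,750,930.90
SEK 7,750,930.90 ÷ 1.558 = CNY 4,974,923.55
Profit = CNY 4,974,923.55 − CNY 4,940,000.00

Profit: CNY 34,923.55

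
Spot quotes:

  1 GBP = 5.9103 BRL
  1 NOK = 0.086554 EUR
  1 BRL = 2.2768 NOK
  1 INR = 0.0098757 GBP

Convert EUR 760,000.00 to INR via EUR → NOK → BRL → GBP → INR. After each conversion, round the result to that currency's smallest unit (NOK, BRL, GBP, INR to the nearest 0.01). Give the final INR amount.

EUR 760,000.00 ÷ 0.086554 = NOK 8,780,645.61
NOK 8,780,645.61 ÷ 2.2768 = BRL 3,856,573.09
BRL 3,856,573.09 ÷ 5.9103 = GBP 652,517.32
GBP 652,517.32 ÷ 0.0098757 = INR 66,073,019.63

INR 66,073,019.63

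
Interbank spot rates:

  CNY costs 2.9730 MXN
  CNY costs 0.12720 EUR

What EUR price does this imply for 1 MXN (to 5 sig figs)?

MXN/EUR = 0.042785

1 MXN ÷ 2.9730 = 0.336361 CNY
0.336361 CNY × 0.12720 = 0.0427851 EUR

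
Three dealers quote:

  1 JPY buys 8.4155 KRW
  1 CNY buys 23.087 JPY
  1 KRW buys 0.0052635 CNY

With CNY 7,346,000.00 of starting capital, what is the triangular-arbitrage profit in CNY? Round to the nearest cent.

Profit: CNY 166,300.96

Profitable loop is CNY → JPY → KRW → CNY:
CNY 7,346,000.00 × 23.087 = JPY 169,597,102
JPY 169,597,102 × 8.4155 = KRW 1,427,244,412
KRW 1,427,244,412 × 0.0052635 = CNY 7,512,300.96
Profit = CNY 7,512,300.96 − CNY 7,346,000.00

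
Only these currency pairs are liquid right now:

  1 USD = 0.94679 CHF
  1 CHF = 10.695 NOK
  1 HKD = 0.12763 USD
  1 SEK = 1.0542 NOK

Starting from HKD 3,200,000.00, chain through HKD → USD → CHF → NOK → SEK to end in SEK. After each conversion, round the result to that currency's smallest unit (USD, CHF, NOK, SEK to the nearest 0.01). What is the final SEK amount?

HKD 3,200,000.00 × 0.12763 = USD 408,416.00
USD 408,416.00 × 0.94679 = CHF 386,684.18
CHF 386,684.18 × 10.695 = NOK 4,135,587.31
NOK 4,135,587.31 ÷ 1.0542 = SEK 3,922,962.73

SEK 3,922,962.73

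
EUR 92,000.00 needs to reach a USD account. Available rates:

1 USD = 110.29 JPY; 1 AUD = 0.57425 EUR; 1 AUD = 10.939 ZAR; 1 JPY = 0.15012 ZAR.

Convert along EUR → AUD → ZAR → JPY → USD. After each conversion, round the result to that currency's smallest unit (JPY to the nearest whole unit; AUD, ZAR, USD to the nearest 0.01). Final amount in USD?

EUR 92,000.00 ÷ 0.57425 = AUD 160,208.97
AUD 160,208.97 × 10.939 = ZAR 1,752,525.92
ZAR 1,752,525.92 ÷ 0.15012 = JPY 11,674,167
JPY 11,674,167 ÷ 110.29 = USD 105,849.73

USD 105,849.73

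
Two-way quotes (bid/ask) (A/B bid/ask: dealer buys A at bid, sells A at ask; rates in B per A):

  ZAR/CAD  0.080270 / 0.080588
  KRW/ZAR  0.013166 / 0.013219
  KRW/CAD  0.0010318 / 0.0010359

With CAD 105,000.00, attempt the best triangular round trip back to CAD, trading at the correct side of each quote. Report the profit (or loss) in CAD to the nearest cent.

Net profit: CAD 2,121.98

Best loop CAD → KRW → ZAR → CAD:
CAD 105,000.00 ÷ 0.0010359 (buy KRW at ask) = KRW 101,361,135
KRW 101,361,135 × 0.013166 (sell KRW at bid) = ZAR 1,334,520.71
ZAR 1,334,520.71 × 0.080270 (sell ZAR at bid) = CAD 107,121.98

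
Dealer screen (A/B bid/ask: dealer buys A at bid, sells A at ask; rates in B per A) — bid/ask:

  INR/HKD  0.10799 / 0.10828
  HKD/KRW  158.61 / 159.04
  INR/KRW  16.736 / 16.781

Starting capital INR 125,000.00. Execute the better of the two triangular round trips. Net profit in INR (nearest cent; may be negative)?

Net profit: INR 2,586.96

Best loop INR → HKD → KRW → INR:
INR 125,000.00 × 0.10799 (sell INR at bid) = HKD 13,498.75
HKD 13,498.75 × 158.61 (sell HKD at bid) = KRW 2,141,037
KRW 2,141,037 ÷ 16.781 (buy INR at ask) = INR 127,586.96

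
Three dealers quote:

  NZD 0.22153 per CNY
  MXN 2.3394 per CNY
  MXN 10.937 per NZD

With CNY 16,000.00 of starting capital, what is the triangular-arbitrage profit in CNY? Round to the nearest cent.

Profitable loop is CNY → NZD → MXN → CNY:
CNY 16,000.00 × 0.22153 = NZD 3,544.48
NZD 3,544.48 × 10.937 = MXN 38,765.98
MXN 38,765.98 ÷ 2.3394 = CNY 16,570.91
Profit = CNY 16,570.91 − CNY 16,000.00

Profit: CNY 570.91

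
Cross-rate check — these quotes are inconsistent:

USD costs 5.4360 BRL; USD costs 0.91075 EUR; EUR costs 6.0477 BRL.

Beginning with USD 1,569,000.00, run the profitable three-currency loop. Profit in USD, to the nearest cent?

Profitable loop is USD → EUR → BRL → USD:
USD 1,569,000.00 × 0.91075 = EUR 1,428,966.75
EUR 1,428,966.75 × 6.0477 = BRL 8,641,962.21
BRL 8,641,962.21 ÷ 5.4360 = USD 1,589,764.94
Profit = USD 1,589,764.94 − USD 1,569,000.00

Profit: USD 20,764.94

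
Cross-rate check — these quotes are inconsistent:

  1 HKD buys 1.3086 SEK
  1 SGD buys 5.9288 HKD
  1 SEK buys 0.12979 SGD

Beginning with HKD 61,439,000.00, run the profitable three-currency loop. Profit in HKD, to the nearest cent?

Profitable loop is HKD → SEK → SGD → HKD:
HKD 61,439,000.00 × 1.3086 = SEK 80,399,075.40
SEK 80,399,075.40 × 0.12979 = SGD 10,434,996.00
SGD 10,434,996.00 × 5.9288 = HKD 61,867,004.26
Profit = HKD 61,867,004.26 − HKD 61,439,000.00

Profit: HKD 428,004.26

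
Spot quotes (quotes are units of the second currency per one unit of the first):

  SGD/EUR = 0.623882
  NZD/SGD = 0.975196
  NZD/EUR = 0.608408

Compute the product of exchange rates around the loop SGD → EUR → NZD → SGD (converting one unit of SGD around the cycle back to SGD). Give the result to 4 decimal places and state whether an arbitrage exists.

1.0000 (no arbitrage)

Around SGD → EUR → NZD → SGD: 1 × 0.623882 ÷ 0.608408 × 0.975196 = 0.999999
Product ≈ 1 (deviation 0.000%, within rounding noise).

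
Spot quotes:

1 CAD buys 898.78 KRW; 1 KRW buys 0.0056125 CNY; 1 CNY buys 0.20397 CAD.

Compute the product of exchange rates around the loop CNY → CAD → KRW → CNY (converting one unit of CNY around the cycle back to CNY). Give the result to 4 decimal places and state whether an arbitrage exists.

Around CNY → CAD → KRW → CNY: 1 × 0.20397 × 898.78 × 0.0056125 = 1.028907
Product > 1; profitable direction is CNY → CAD → KRW → CNY.

1.0289 (arbitrage exists)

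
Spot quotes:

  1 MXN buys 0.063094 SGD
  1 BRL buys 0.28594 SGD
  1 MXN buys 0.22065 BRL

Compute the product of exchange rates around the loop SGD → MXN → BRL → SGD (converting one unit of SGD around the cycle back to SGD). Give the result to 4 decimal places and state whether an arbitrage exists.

1.0000 (no arbitrage)

Around SGD → MXN → BRL → SGD: 1 ÷ 0.063094 × 0.22065 × 0.28594 = 0.999979
Product ≈ 1 (deviation 0.002%, within rounding noise).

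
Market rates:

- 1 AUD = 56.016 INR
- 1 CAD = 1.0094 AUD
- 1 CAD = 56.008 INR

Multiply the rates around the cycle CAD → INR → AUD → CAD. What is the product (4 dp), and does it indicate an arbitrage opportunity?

Around CAD → INR → AUD → CAD: 1 × 56.008 ÷ 56.016 ÷ 1.0094 = 0.990546
Product < 1; profitable direction is CAD → AUD → INR → CAD.

0.9905 (arbitrage exists)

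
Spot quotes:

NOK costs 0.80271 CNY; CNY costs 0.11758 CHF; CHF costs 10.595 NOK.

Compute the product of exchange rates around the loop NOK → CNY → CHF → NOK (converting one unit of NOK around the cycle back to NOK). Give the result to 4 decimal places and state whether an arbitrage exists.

1.0000 (no arbitrage)

Around NOK → CNY → CHF → NOK: 1 × 0.80271 × 0.11758 × 10.595 = 0.999984
Product ≈ 1 (deviation 0.002%, within rounding noise).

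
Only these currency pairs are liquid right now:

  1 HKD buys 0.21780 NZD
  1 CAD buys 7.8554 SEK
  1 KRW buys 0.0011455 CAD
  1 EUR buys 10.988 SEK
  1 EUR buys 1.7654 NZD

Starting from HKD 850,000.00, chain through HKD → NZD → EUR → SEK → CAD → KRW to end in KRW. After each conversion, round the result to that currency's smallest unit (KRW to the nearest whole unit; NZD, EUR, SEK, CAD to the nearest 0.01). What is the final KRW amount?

KRW 128,052,754

HKD 850,000.00 × 0.21780 = NZD 185,130.00
NZD 185,130.00 ÷ 1.7654 = EUR 104,865.75
EUR 104,865.75 × 10.988 = SEK 1,152,264.86
SEK 1,152,264.86 ÷ 7.8554 = CAD 146,684.43
CAD 146,684.43 ÷ 0.0011455 = KRW 128,052,754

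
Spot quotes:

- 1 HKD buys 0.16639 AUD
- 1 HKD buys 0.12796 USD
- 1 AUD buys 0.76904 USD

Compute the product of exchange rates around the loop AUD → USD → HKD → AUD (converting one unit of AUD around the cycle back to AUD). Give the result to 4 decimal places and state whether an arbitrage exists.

Around AUD → USD → HKD → AUD: 1 × 0.76904 ÷ 0.12796 × 0.16639 = 1.000004
Product ≈ 1 (deviation 0.000%, within rounding noise).

1.0000 (no arbitrage)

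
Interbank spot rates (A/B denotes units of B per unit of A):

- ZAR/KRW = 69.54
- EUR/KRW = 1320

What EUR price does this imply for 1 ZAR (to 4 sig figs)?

1 ZAR × 69.54 = 69.54 KRW
69.54 KRW ÷ 1320 = 0.0526818 EUR

ZAR/EUR = 0.05268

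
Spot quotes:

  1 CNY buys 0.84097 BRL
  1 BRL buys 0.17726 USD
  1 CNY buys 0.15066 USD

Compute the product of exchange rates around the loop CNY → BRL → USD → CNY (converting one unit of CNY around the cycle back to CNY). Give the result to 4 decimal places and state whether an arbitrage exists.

0.9894 (arbitrage exists)

Around CNY → BRL → USD → CNY: 1 × 0.84097 × 0.17726 ÷ 0.15066 = 0.989449
Product < 1; profitable direction is CNY → USD → BRL → CNY.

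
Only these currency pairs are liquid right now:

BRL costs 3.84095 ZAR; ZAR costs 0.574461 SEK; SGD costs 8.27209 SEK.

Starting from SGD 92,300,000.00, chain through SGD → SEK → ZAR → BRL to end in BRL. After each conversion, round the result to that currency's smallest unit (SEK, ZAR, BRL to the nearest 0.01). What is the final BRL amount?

BRL 346,033,183.51

SGD 92,300,000.00 × 8.27209 = SEK 763,513,907.00
SEK 763,513,907.00 ÷ 0.574461 = ZAR 1,329,096,156.22
ZAR 1,329,096,156.22 ÷ 3.84095 = BRL 346,033,183.51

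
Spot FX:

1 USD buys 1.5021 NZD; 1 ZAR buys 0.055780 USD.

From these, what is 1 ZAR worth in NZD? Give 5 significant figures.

ZAR/NZD = 0.083787

1 ZAR × 0.055780 = 0.05578 USD
0.05578 USD × 1.5021 = 0.0837871 NZD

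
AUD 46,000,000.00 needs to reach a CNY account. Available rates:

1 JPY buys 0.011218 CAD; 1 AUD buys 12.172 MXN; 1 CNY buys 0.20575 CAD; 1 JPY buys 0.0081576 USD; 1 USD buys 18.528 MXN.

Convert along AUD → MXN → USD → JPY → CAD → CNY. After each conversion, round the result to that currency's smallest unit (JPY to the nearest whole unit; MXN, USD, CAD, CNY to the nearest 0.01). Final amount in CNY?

CNY 201,978,163.40

AUD 46,000,000.00 × 12.172 = MXN 559,912,000.00
MXN 559,912,000.00 ÷ 18.528 = USD 30,219,775.47
USD 30,219,775.47 ÷ 0.0081576 = JPY 3,704,493,414
JPY 3,704,493,414 × 0.011218 = CAD 41,557,007.12
CAD 41,557,007.12 ÷ 0.20575 = CNY 201,978,163.40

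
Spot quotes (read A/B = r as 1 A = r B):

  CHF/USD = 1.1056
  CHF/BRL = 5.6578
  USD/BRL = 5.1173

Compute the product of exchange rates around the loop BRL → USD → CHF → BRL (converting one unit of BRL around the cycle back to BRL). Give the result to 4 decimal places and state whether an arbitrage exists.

Around BRL → USD → CHF → BRL: 1 ÷ 5.1173 ÷ 1.1056 × 5.6578 = 1.000020
Product ≈ 1 (deviation 0.002%, within rounding noise).

1.0000 (no arbitrage)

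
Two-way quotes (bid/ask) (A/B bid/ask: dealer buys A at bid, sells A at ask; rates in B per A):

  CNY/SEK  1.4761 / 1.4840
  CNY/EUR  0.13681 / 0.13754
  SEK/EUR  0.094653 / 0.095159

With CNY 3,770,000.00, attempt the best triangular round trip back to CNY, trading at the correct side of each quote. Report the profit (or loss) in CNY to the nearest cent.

Net profit: CNY 59,680.06

Best loop CNY → SEK → EUR → CNY:
CNY 3,770,000.00 × 1.4761 (sell CNY at bid) = SEK 5,564,897.00
SEK 5,564,897.00 × 0.094653 (sell SEK at bid) = EUR 526,734.20
EUR 526,734.20 ÷ 0.13754 (buy CNY at ask) = CNY 3,829,680.06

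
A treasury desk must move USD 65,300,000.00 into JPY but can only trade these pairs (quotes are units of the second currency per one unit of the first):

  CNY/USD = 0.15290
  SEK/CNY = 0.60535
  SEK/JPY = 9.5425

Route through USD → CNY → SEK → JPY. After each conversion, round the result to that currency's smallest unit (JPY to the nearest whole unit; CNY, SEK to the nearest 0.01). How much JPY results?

JPY 6,732,266,784

USD 65,300,000.00 ÷ 0.15290 = CNY 427,076,520.60
CNY 427,076,520.60 ÷ 0.60535 = SEK 705,503,461.80
SEK 705,503,461.80 × 9.5425 = JPY 6,732,266,784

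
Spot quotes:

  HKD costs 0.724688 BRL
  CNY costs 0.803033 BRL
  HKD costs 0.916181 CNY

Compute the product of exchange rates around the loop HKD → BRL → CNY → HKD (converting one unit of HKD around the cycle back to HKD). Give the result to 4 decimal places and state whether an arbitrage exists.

Around HKD → BRL → CNY → HKD: 1 × 0.724688 ÷ 0.803033 ÷ 0.916181 = 0.985000
Product < 1; profitable direction is HKD → CNY → BRL → HKD.

0.9850 (arbitrage exists)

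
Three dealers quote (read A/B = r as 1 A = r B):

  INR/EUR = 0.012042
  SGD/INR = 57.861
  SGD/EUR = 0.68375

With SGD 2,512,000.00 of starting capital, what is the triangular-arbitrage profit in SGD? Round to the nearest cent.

Profitable loop is SGD → INR → EUR → SGD:
SGD 2,512,000.00 × 57.861 = INR 145,346,832.00
INR 145,346,832.00 × 0.012042 = EUR 1,750,266.55
EUR 1,750,266.55 ÷ 0.68375 = SGD 2,559,804.83
Profit = SGD 2,559,804.83 − SGD 2,512,000.00

Profit: SGD 47,804.83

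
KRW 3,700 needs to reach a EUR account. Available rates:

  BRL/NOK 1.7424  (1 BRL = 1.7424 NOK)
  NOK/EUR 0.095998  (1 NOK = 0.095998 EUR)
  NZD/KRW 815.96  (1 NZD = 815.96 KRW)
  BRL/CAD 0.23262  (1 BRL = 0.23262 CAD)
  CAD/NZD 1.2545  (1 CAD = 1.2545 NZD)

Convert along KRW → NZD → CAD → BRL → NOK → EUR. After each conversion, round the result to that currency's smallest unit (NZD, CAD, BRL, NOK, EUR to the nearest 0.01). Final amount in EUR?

EUR 2.60

KRW 3,700 ÷ 815.96 = NZD 4.53
NZD 4.53 ÷ 1.2545 = CAD 3.61
CAD 3.61 ÷ 0.23262 = BRL 15.52
BRL 15.52 × 1.7424 = NOK 27.04
NOK 27.04 × 0.095998 = EUR 2.60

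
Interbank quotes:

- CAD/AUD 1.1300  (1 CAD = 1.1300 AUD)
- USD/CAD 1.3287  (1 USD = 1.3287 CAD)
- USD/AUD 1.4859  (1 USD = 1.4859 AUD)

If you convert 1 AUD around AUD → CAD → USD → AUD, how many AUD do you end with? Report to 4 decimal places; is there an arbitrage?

0.9897 (arbitrage exists)

Around AUD → CAD → USD → AUD: 1 ÷ 1.1300 ÷ 1.3287 × 1.4859 = 0.989656
Product < 1; profitable direction is AUD → USD → CAD → AUD.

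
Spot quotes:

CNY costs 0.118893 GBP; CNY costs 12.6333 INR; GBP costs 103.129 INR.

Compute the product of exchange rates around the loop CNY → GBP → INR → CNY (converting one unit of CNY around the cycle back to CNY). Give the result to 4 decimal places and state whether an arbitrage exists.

Around CNY → GBP → INR → CNY: 1 × 0.118893 × 103.129 ÷ 12.6333 = 0.970555
Product < 1; profitable direction is CNY → INR → GBP → CNY.

0.9706 (arbitrage exists)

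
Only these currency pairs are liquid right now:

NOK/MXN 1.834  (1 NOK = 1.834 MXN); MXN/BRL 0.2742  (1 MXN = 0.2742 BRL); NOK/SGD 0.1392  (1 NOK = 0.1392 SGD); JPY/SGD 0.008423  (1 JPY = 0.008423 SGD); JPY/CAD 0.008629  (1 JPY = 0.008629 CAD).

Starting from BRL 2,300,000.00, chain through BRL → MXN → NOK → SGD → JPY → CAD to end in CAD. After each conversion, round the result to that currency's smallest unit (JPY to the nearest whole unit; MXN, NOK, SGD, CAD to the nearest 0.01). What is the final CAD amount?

BRL 2,300,000.00 ÷ 0.2742 = MXN 8,388,037.93
MXN 8,388,037.93 ÷ 1.834 = NOK 4,573,630.28
NOK 4,573,630.28 × 0.1392 = SGD 636,649.33
SGD 636,649.33 ÷ 0.008423 = JPY 75,584,629
JPY 75,584,629 × 0.008629 = CAD 652,219.76

CAD 652,219.76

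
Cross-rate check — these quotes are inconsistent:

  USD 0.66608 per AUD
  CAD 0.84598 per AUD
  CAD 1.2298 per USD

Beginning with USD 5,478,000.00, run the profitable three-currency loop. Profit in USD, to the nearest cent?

Profitable loop is USD → AUD → CAD → USD:
USD 5,478,000.00 ÷ 0.66608 = AUD 8,224,237.33
AUD 8,224,237.33 × 0.84598 = CAD 6,957,540.30
CAD 6,957,540.30 ÷ 1.2298 = USD 5,657,456.74
Profit = USD 5,657,456.74 − USD 5,478,000.00

Profit: USD 179,456.74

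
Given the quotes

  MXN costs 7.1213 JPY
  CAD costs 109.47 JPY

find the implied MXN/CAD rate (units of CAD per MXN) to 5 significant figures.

1 MXN × 7.1213 = 7.1213 JPY
7.1213 JPY ÷ 109.47 = 0.0650525 CAD

MXN/CAD = 0.065053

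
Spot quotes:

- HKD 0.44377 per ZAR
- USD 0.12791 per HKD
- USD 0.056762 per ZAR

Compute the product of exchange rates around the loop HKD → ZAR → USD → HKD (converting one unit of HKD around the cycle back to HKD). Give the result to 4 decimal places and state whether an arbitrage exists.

1.0000 (no arbitrage)

Around HKD → ZAR → USD → HKD: 1 ÷ 0.44377 × 0.056762 ÷ 0.12791 = 0.999989
Product ≈ 1 (deviation 0.001%, within rounding noise).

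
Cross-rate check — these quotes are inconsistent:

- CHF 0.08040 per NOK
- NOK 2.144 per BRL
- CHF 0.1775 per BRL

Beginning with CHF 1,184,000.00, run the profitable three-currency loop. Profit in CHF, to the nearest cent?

Profit: CHF 35,183.93

Profitable loop is CHF → NOK → BRL → CHF:
CHF 1,184,000.00 ÷ 0.08040 = NOK 14,726,368.16
NOK 14,726,368.16 ÷ 2.144 = BRL 6,868,641.87
BRL 6,868,641.87 × 0.1775 = CHF 1,219,183.93
Profit = CHF 1,219,183.93 − CHF 1,184,000.00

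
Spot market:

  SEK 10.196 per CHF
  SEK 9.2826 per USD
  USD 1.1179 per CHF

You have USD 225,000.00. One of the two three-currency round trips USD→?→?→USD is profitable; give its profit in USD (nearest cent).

Profit: USD 3,994.62

Profitable loop is USD → SEK → CHF → USD:
USD 225,000.00 × 9.2826 = SEK 2,088,585.00
SEK 2,088,585.00 ÷ 10.196 = CHF 204,843.57
CHF 204,843.57 × 1.1179 = USD 228,994.62
Profit = USD 228,994.62 − USD 225,000.00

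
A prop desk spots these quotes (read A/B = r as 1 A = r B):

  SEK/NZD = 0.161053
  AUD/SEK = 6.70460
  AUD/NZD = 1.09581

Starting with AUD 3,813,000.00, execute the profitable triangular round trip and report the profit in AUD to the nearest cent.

Profitable loop is AUD → NZD → SEK → AUD:
AUD 3,813,000.00 × 1.09581 = NZD 4,178,323.53
NZD 4,178,323.53 ÷ 0.161053 = SEK 25,943,779.56
SEK 25,943,779.56 ÷ 6.70460 = AUD 3,869,549.20
Profit = AUD 3,869,549.20 − AUD 3,813,000.00

Profit: AUD 56,549.20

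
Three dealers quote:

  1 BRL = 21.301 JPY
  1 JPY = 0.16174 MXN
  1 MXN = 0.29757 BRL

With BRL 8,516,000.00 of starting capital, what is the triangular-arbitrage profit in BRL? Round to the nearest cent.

Profitable loop is BRL → JPY → MXN → BRL:
BRL 8,516,000.00 × 21.301 = JPY 181,399,316
JPY 181,399,316 × 0.16174 = MXN 29,339,525.37
MXN 29,339,525.37 × 0.29757 = BRL 8,730,562.56
Profit = BRL 8,730,562.56 − BRL 8,516,000.00

Profit: BRL 214,562.56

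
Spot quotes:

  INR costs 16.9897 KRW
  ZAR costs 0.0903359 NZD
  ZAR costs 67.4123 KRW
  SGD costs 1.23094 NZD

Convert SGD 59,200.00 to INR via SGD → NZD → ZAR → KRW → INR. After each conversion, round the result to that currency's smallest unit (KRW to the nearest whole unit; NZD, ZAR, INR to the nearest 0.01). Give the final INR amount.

INR 3,200,749.34

SGD 59,200.00 × 1.23094 = NZD 72,871.65
NZD 72,871.65 ÷ 0.0903359 = ZAR 806,674.31
ZAR 806,674.31 × 67.4123 = KRW 54,379,771
KRW 54,379,771 ÷ 16.9897 = INR 3,200,749.34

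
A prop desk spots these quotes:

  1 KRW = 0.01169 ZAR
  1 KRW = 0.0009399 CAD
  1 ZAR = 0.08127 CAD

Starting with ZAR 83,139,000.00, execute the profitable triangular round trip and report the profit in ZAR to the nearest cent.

Profit: ZAR 897,492.54

Profitable loop is ZAR → CAD → KRW → ZAR:
ZAR 83,139,000.00 × 0.08127 = CAD 6,756,706.53
CAD 6,756,706.53 ÷ 0.0009399 = KRW 7,188,750,431
KRW 7,188,750,431 × 0.01169 = ZAR 84,036,492.54
Profit = ZAR 84,036,492.54 − ZAR 83,139,000.00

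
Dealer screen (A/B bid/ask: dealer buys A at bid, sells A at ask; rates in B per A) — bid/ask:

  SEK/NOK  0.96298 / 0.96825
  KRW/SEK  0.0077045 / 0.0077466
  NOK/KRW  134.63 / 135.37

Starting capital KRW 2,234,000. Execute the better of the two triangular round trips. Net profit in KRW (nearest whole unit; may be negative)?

Net result: KRW -2,552 (no profitable arbitrage after spreads)

Best loop KRW → SEK → NOK → KRW:
KRW 2,234,000 × 0.0077045 (sell KRW at bid) = SEK 17,211.85
SEK 17,211.85 × 0.96298 (sell SEK at bid) = NOK 16,574.67
NOK 16,574.67 × 134.63 (sell NOK at bid) = KRW 2,231,448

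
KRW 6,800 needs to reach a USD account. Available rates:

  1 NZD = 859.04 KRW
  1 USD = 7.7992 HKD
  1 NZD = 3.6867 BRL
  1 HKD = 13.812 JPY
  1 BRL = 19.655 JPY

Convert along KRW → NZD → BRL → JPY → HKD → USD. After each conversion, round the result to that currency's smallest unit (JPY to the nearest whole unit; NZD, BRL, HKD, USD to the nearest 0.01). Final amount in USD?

USD 5.33

KRW 6,800 ÷ 859.04 = NZD 7.92
NZD 7.92 × 3.6867 = BRL 29.20
BRL 29.20 × 19.655 = JPY 574
JPY 574 ÷ 13.812 = HKD 41.56
HKD 41.56 ÷ 7.7992 = USD 5.33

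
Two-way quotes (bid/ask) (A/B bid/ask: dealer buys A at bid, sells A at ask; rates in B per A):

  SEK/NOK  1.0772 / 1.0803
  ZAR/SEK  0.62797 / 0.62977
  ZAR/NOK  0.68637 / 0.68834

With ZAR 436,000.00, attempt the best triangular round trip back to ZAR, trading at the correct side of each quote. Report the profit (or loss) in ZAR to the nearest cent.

Best loop ZAR → NOK → SEK → ZAR:
ZAR 436,000.00 × 0.68637 (sell ZAR at bid) = NOK 299,257.32
NOK 299,257.32 ÷ 1.0803 (buy SEK at ask) = SEK 277,013.16
SEK 277,013.16 ÷ 0.62977 (buy ZAR at ask) = ZAR 439,864.02

Net profit: ZAR 3,864.02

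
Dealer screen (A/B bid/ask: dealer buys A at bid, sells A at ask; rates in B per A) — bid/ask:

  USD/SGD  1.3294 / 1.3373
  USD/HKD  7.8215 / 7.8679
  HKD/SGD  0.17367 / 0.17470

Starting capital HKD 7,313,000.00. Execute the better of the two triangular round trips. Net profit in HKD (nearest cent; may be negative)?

Best loop HKD → SGD → USD → HKD:
HKD 7,313,000.00 × 0.17367 (sell HKD at bid) = SGD 1,270,048.71
SGD 1,270,048.71 ÷ 1.3373 (buy USD at ask) = USD 949,711.14
USD 949,711.14 × 7.8215 (sell USD at bid) = HKD 7,428,165.70

Net profit: HKD 115,165.70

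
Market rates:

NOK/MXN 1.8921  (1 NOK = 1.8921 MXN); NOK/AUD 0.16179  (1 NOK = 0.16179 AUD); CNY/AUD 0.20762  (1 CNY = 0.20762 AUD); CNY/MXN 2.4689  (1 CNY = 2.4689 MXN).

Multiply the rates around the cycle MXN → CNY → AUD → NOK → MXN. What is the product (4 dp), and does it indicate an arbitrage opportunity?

0.9835 (arbitrage exists)

Around MXN → CNY → AUD → NOK → MXN: 1 ÷ 2.4689 × 0.20762 ÷ 0.16179 × 1.8921 = 0.983463
Product < 1; profitable direction is MXN → NOK → AUD → CNY → MXN.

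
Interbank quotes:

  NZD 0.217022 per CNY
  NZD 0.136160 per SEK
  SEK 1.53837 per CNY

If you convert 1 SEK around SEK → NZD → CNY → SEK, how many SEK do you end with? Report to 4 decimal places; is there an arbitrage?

0.9652 (arbitrage exists)

Around SEK → NZD → CNY → SEK: 1 × 0.136160 ÷ 0.217022 × 1.53837 = 0.965176
Product < 1; profitable direction is SEK → CNY → NZD → SEK.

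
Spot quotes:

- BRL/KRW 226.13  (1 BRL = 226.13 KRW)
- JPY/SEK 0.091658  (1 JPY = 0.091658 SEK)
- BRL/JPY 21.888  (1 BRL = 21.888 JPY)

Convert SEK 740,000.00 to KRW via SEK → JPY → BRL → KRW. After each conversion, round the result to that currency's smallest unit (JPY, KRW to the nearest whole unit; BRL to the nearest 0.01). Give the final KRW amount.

SEK 740,000.00 ÷ 0.091658 = JPY 8,073,491
JPY 8,073,491 ÷ 21.888 = BRL 368,854.67
BRL 368,854.67 × 226.13 = KRW 83,409,107

KRW 83,409,107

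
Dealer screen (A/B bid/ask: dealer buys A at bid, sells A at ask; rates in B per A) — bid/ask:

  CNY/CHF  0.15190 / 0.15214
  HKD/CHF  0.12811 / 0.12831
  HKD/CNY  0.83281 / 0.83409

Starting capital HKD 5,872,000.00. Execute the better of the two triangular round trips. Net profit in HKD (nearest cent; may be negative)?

Net profit: HKD 56,062.20

Best loop HKD → CHF → CNY → HKD:
HKD 5,872,000.00 × 0.12811 (sell HKD at bid) = CHF 752,261.92
CHF 752,261.92 ÷ 0.15214 (buy CNY at ask) = CNY 4,944,537.40
CNY 4,944,537.40 ÷ 0.83409 (buy HKD at ask) = HKD 5,928,062.20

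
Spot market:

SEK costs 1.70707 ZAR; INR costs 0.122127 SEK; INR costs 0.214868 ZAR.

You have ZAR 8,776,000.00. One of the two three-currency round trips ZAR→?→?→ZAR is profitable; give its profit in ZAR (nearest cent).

Profitable loop is ZAR → SEK → INR → ZAR:
ZAR 8,776,000.00 ÷ 1.70707 = SEK 5,140,972.54
SEK 5,140,972.54 ÷ 0.122127 = INR 42,095,298.69
INR 42,095,298.69 × 0.214868 = ZAR 9,044,932.64
Profit = ZAR 9,044,932.64 − ZAR 8,776,000.00

Profit: ZAR 268,932.64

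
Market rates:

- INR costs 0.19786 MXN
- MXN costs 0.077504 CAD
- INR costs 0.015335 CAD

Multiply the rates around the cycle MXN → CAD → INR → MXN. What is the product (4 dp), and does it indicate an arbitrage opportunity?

1.0000 (no arbitrage)

Around MXN → CAD → INR → MXN: 1 × 0.077504 ÷ 0.015335 × 0.19786 = 0.999996
Product ≈ 1 (deviation 0.000%, within rounding noise).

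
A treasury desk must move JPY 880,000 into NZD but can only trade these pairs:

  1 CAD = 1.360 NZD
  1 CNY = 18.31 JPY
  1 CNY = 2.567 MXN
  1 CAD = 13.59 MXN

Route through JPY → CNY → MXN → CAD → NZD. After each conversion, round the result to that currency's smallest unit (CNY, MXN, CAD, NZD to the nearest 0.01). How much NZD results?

NZD 12,346.38

JPY 880,000 ÷ 18.31 = CNY 48,061.17
CNY 48,061.17 × 2.567 = MXN 123,373.02
MXN 123,373.02 ÷ 13.59 = CAD 9,078.22
CAD 9,078.22 × 1.360 = NZD 12,346.38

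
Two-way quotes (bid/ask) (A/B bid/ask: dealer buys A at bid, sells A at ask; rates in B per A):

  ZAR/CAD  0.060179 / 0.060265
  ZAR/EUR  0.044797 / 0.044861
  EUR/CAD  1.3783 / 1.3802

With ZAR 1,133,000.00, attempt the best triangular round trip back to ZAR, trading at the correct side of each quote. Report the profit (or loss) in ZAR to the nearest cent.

Net profit: ZAR 27,800.10

Best loop ZAR → EUR → CAD → ZAR:
ZAR 1,133,000.00 × 0.044797 (sell ZAR at bid) = EUR 50,755.00
EUR 50,755.00 × 1.3783 (sell EUR at bid) = CAD 69,955.62
CAD 69,955.62 ÷ 0.060265 (buy ZAR at ask) = ZAR 1,160,800.10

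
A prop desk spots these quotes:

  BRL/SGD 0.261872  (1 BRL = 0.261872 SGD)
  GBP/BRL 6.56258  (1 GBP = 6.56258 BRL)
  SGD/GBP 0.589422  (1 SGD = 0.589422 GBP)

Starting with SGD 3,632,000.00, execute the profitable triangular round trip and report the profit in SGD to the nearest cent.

Profit: SGD 47,051.42

Profitable loop is SGD → GBP → BRL → SGD:
SGD 3,632,000.00 × 0.589422 = GBP 2,140,780.70
GBP 2,140,780.70 × 6.56258 = BRL 14,049,044.63
BRL 14,049,044.63 × 0.261872 = SGD 3,679,051.42
Profit = SGD 3,679,051.42 − SGD 3,632,000.00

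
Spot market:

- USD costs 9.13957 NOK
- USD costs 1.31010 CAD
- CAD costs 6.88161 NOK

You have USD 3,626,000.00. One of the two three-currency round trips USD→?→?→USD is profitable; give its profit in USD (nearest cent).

Profitable loop is USD → NOK → CAD → USD:
USD 3,626,000.00 × 9.13957 = NOK 33,140,080.82
NOK 33,140,080.82 ÷ 6.88161 = CAD 4,815,745.27
CAD 4,815,745.27 ÷ 1.31010 = USD 3,675,860.83
Profit = USD 3,675,860.83 − USD 3,626,000.00

Profit: USD 49,860.83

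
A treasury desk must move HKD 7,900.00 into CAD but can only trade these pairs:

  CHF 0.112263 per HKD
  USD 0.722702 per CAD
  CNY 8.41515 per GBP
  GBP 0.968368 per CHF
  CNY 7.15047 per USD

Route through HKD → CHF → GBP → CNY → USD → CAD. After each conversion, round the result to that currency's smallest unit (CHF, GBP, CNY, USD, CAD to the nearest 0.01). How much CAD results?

CAD 1,398.54

HKD 7,900.00 × 0.112263 = CHF 886.88
CHF 886.88 × 0.968368 = GBP 858.83
GBP 858.83 × 8.41515 = CNY 7,227.18
CNY 7,227.18 ÷ 7.15047 = USD 1,010.73
USD 1,010.73 ÷ 0.722702 = CAD 1,398.54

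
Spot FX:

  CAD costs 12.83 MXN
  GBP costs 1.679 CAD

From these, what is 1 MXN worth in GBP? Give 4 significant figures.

MXN/GBP = 0.04642

1 MXN ÷ 12.83 = 0.0779423 CAD
0.0779423 CAD ÷ 1.679 = 0.0464219 GBP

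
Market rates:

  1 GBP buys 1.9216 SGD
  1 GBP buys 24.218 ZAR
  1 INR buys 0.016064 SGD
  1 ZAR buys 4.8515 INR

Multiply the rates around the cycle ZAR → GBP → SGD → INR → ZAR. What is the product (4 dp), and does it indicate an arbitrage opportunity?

Around ZAR → GBP → SGD → INR → ZAR: 1 ÷ 24.218 × 1.9216 ÷ 0.016064 ÷ 4.8515 = 1.018111
Product > 1; profitable direction is ZAR → GBP → SGD → INR → ZAR.

1.0181 (arbitrage exists)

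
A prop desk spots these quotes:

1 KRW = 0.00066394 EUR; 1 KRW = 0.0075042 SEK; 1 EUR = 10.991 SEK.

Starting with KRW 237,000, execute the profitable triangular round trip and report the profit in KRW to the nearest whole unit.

Profitable loop is KRW → SEK → EUR → KRW:
KRW 237,000 × 0.0075042 = SEK 1,778.50
SEK 1,778.50 ÷ 10.991 = EUR 161.81
EUR 161.81 ÷ 0.00066394 = KRW 243,717
Profit = KRW 243,717 − KRW 237,000

Profit: KRW 6,717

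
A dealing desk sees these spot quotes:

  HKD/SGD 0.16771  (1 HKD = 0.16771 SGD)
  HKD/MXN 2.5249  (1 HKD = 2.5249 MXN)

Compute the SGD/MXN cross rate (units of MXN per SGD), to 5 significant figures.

SGD/MXN = 15.055

1 SGD ÷ 0.16771 = 5.96267 HKD
5.96267 HKD × 2.5249 = 15.0552 MXN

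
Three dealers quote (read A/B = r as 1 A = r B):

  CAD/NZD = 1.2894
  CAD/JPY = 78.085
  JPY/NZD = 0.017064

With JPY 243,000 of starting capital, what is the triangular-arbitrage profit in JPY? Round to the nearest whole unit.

Profitable loop is JPY → NZD → CAD → JPY:
JPY 243,000 × 0.017064 = NZD 4,146.55
NZD 4,146.55 ÷ 1.2894 = CAD 3,215.88
CAD 3,215.88 × 78.085 = JPY 251,112
Profit = JPY 251,112 − JPY 243,000

Profit: JPY 8,112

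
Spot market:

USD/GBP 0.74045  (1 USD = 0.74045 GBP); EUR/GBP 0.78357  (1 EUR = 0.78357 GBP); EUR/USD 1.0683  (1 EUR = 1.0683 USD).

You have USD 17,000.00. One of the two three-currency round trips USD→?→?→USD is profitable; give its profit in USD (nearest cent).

Profit: USD 161.69

Profitable loop is USD → GBP → EUR → USD:
USD 17,000.00 × 0.74045 = GBP 12,587.65
GBP 12,587.65 ÷ 0.78357 = EUR 16,064.49
EUR 16,064.49 × 1.0683 = USD 17,161.69
Profit = USD 17,161.69 − USD 17,000.00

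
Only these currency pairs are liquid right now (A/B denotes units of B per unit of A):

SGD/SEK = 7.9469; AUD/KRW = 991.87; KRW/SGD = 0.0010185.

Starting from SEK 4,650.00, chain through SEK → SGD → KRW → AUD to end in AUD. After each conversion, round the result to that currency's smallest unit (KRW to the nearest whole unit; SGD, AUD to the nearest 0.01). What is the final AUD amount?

SEK 4,650.00 ÷ 7.9469 = SGD 585.13
SGD 585.13 ÷ 0.0010185 = KRW 574,502
KRW 574,502 ÷ 991.87 = AUD 579.21

AUD 579.21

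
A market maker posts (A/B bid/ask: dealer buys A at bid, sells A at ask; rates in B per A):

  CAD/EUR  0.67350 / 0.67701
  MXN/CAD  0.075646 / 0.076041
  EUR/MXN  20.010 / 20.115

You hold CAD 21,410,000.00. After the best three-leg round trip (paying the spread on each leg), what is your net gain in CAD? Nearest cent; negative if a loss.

Net profit: CAD 416,662.06

Best loop CAD → EUR → MXN → CAD:
CAD 21,410,000.00 × 0.67350 (sell CAD at bid) = EUR 14,419,635.00
EUR 14,419,635.00 × 20.010 (sell EUR at bid) = MXN 288,536,896.35
MXN 288,536,896.35 × 0.075646 (sell MXN at bid) = CAD 21,826,662.06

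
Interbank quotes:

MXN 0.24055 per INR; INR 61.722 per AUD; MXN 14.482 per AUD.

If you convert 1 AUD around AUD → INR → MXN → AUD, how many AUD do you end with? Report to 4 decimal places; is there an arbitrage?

Around AUD → INR → MXN → AUD: 1 × 61.722 × 0.24055 ÷ 14.482 = 1.025219
Product > 1; profitable direction is AUD → INR → MXN → AUD.

1.0252 (arbitrage exists)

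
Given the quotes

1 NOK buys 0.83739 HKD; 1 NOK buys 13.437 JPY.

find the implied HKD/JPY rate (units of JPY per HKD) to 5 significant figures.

HKD/JPY = 16.046

1 HKD ÷ 0.83739 = 1.19419 NOK
1.19419 NOK × 13.437 = 16.0463 JPY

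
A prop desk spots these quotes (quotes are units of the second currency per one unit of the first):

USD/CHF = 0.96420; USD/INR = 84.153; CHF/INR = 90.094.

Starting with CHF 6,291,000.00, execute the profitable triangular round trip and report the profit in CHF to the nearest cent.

Profit: CHF 203,011.88

Profitable loop is CHF → INR → USD → CHF:
CHF 6,291,000.00 × 90.094 = INR 566,781,354.00
INR 566,781,354.00 ÷ 84.153 = USD 6,735,129.51
USD 6,735,129.51 × 0.96420 = CHF 6,494,011.88
Profit = CHF 6,494,011.88 − CHF 6,291,000.00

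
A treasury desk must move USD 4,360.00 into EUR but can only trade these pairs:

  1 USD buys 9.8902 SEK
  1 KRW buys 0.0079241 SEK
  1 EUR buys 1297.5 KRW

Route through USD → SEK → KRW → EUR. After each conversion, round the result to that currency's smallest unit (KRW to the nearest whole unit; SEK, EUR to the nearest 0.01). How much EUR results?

USD 4,360.00 × 9.8902 = SEK 43,121.27
SEK 43,121.27 ÷ 0.0079241 = KRW 5,441,788
KRW 5,441,788 ÷ 1297.5 = EUR 4,194.06

EUR 4,194.06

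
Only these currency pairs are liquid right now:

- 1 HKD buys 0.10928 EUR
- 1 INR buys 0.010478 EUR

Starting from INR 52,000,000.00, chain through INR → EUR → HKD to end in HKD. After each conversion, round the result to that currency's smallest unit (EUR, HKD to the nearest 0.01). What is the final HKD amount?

HKD 4,985,871.16

INR 52,000,000.00 × 0.010478 = EUR 544,856.00
EUR 544,856.00 ÷ 0.10928 = HKD 4,985,871.16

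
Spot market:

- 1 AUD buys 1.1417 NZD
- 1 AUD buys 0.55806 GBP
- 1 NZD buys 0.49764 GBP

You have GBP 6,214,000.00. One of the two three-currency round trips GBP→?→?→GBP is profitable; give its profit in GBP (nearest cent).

Profitable loop is GBP → AUD → NZD → GBP:
GBP 6,214,000.00 ÷ 0.55806 = AUD 11,135,003.40
AUD 11,135,003.40 × 1.1417 = NZD 12,712,833.39
NZD 12,712,833.39 × 0.49764 = GBP 6,326,414.41
Profit = GBP 6,326,414.41 − GBP 6,214,000.00

Profit: GBP 112,414.41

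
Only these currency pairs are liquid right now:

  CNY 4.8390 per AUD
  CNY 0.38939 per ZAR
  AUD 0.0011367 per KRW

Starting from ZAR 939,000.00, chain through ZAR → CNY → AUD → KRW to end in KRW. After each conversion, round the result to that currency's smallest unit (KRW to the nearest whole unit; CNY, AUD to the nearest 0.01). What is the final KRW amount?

KRW 66,473,555

ZAR 939,000.00 × 0.38939 = CNY 365,637.21
CNY 365,637.21 ÷ 4.8390 = AUD 75,560.49
AUD 75,560.49 ÷ 0.0011367 = KRW 66,473,555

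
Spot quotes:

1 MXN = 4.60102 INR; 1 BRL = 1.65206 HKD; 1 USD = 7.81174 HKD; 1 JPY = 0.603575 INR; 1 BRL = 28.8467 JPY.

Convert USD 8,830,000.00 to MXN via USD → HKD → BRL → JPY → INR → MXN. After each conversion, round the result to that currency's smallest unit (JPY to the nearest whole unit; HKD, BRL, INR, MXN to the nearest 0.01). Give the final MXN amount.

USD 8,830,000.00 × 7.81174 = HKD 68,977,664.20
HKD 68,977,664.20 ÷ 1.65206 = BRL 41,752,517.58
BRL 41,752,517.58 × 28.8467 = JPY 1,204,422,349
JPY 1,204,422,349 × 0.603575 = INR 726,959,219.30
INR 726,959,219.30 ÷ 4.60102 = MXN 157,999,578.20

MXN 157,999,578.20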